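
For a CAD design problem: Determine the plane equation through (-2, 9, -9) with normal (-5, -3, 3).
d = n·P = (-5)(-2) + (-3)(9) + (3)(-9) = -44
Plane: -5x - 3y + 3z = -44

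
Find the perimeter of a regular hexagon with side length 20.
Perimeter = number of sides * side length
Perimeter = 6 * 20
Perimeter = 120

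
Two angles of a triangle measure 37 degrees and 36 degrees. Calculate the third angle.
Sum of angles in a triangle = 180 degrees
Third angle = 180 - 37 - 36
Third angle = 107 degrees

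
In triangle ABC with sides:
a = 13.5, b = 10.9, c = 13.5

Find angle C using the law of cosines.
cos(C) = (a² + b² - c²)/(2ab)
cos(C) = (13.5² + 10.9² - 13.5²)/(2·13.5·10.9) = 118.81/294.3 = 0.403704
C = arccos(0.403704) = 66.19°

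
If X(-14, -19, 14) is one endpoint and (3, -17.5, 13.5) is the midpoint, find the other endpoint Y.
Y = (2×3 - (-14), 2×(-17.5) - (-19), 2×13.5 - 14) = (20, -16, 13)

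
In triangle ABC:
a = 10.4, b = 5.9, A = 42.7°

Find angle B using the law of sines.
sin(B)/b = sin(A)/a
sin(B) = b·sin(A)/a = 5.9·sin(42.7°)/10.4 = 0.384725
B = arcsin(0.384725) = 22.63°  (b ≤ a, so B ≤ A and the acute solution is unique)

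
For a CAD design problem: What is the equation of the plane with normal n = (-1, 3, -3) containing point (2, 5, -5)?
d = n·P = (-1)(2) + (3)(5) + (-3)(-5) = 28
Plane: -x + 3y - 3z = 28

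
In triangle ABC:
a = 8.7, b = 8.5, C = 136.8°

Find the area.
Using A = ½ab·sin(C):
A = ½·8.7·8.5·sin(136.8°) = ½·73.95·0.684547 = 25.31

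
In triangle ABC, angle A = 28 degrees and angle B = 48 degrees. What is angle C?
Sum of angles in a triangle = 180 degrees
Third angle = 180 - 28 - 48
Third angle = 104 degrees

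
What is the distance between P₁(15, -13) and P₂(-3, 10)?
Using the distance formula: d = sqrt((x₂-x₁)² + (y₂-y₁)²)
dx = (-3) - 15 = -18
dy = 10 - (-13) = 23
d = sqrt((-18)² + 23²) = sqrt(324 + 529) = sqrt(853) = 29.21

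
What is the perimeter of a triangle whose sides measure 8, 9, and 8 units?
Perimeter = sum of all sides
Perimeter = 8 + 9 + 8
Perimeter = 25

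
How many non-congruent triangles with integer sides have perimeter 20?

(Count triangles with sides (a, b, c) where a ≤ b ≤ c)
With a ≤ b ≤ c and a + b + c = 20, the triangle inequality a + b > c gives c < 20/2, so c ≤ 9.
Iterate a from 1 to ⌊p/3⌋ = 6; for each a, b ranges from a to ⌊(p−a)/2⌋ with c = p − a − b, keeping only c ≥ b.
Triples: (2, 9, 9), (3, 8, 9), (4, 7, 9), …
Count = 8 triangles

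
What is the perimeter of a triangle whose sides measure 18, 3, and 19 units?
Perimeter = sum of all sides
Perimeter = 18 + 3 + 19
Perimeter = 40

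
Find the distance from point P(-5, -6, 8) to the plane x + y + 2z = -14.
d = |1(-5) + 1(-6) + 2(8) - (-14)| / √(1² + 1² + 2²) = 19/√6 = 7.757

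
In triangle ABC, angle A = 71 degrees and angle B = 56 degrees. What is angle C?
Sum of angles in a triangle = 180 degrees
Third angle = 180 - 71 - 56
Third angle = 53 degrees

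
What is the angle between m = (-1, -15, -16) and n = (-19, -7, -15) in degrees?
m·n = 364, |m|² = 482, |n|² = 635
cos θ = 364/√306070 ≈ 0.6579
θ ≈ 48.86°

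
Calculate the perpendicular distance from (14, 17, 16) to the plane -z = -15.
d = |0(14) + 0(17) + (-1)(16) - (-15)| / √(0² + 0² + (-1)²) = 1/√1 = 1.0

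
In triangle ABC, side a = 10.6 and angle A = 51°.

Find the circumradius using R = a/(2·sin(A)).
R = a/(2·sin(A)) = 10.6/(2·sin(51°))
R = 10.6/(2·0.777146) = 10.6/1.554292 = 6.82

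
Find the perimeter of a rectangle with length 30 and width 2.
Perimeter = 2 * (length + width)
Perimeter = 2 * (30 + 2)
Perimeter = 2 * 32
Perimeter = 64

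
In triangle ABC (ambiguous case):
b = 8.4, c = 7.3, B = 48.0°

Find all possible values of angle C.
sin(C)/c = sin(B)/b  →  sin(C) = c·sin(B)/b = 7.3·sin(48.0°)/8.4 = 0.645828
C₁ = arcsin(0.645828) = 40.23°,  C₂ = 180° - C₁ = 139.77°
Check C₂: A = 180° - 48.0° - 139.77° = -7.77° ≤ 0, rejected
C = 40.23° (one solution)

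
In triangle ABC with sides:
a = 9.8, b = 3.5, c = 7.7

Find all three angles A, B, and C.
By the law of cosines:
cos(A) = (b² + c² - a²)/(2bc) = -0.454545  →  A = 117°
cos(B) = (a² + c² - b²)/(2ac) = 0.948052  →  B = 18.55°
cos(C) = (a² + b² - c²)/(2ab) = 0.714286  →  C = 44.42°
Check: A + B + C = 180.0° ✓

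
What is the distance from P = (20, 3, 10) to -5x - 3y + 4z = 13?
d = |(-5)(20) + (-3)(3) + 4(10) - (13)| / √((-5)² + (-3)² + 4²) = 82/√50 = 11.6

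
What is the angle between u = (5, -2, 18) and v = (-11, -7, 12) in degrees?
u·v = 175, |u|² = 353, |v|² = 314
cos θ = 175/√110842 ≈ 0.5256
θ ≈ 58.29°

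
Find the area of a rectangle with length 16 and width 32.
Area = length * width
Area = 16 * 32
Area = 512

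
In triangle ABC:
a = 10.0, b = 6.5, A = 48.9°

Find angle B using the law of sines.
sin(B)/b = sin(A)/a
sin(B) = b·sin(A)/a = 6.5·sin(48.9°)/10.0 = 0.489816
B = arcsin(0.489816) = 29.33°  (b ≤ a, so B ≤ A and the acute solution is unique)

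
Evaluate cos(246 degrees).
cos(246 degrees) = -0.4067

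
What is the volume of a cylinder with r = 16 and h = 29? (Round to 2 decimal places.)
Volume = pi * r² * h
Volume = pi * 16² * 29
Volume = pi * 256 * 29
Volume = pi * 7424
Volume = 23323.18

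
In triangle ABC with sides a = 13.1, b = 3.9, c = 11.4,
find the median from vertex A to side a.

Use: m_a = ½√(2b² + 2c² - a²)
m_a = ½√(2·3.9² + 2·11.4² - 13.1²)
m_a = ½√(30.42 + 259.92 - 171.61) = ½√118.73 = 5.448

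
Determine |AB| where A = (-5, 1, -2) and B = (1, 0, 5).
d = √[(6)² + (-1)² + (7)²] = √86 = 9.274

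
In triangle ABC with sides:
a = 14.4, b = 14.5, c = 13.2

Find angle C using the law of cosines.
cos(C) = (a² + b² - c²)/(2ab)
cos(C) = (14.4² + 14.5² - 13.2²)/(2·14.4·14.5) = 243.37/417.6 = 0.582783
C = arccos(0.582783) = 54.35°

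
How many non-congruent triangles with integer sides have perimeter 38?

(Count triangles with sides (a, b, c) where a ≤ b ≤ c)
With a ≤ b ≤ c and a + b + c = 38, the triangle inequality a + b > c gives c < 38/2, so c ≤ 18.
Iterate a from 1 to ⌊p/3⌋ = 12; for each a, b ranges from a to ⌊(p−a)/2⌋ with c = p − a − b, keeping only c ≥ b.
Triples: (2, 18, 18), (3, 17, 18), (4, 16, 18), …
Count = 30 triangles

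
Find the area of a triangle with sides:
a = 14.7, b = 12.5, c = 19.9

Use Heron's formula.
s = (a+b+c)/2 = (14.7+12.5+19.9)/2 = 23.55
A = √(s(s-a)(s-b)(s-c)) = √(23.55·8.85·11.05·3.65)
A = √8406 = 91.68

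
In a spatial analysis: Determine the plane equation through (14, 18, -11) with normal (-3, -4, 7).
d = n·P = (-3)(14) + (-4)(18) + (7)(-11) = -191
Plane: -3x - 4y + 7z = -191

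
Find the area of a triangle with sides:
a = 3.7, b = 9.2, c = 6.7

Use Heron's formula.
s = (a+b+c)/2 = (3.7+9.2+6.7)/2 = 9.8
A = √(s(s-a)(s-b)(s-c)) = √(9.8·6.1·0.6·3.1)
A = √111.191 = 10.54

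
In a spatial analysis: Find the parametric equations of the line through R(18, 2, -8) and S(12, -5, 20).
Direction vector d = S - R = (-6, -7, 28)
x = 18 - 6t, y = 2 - 7t, z = -8 + 28t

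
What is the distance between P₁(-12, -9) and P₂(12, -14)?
Using the distance formula: d = sqrt((x₂-x₁)² + (y₂-y₁)²)
dx = 12 - (-12) = 24
dy = (-14) - (-9) = -5
d = sqrt(24² + (-5)²) = sqrt(576 + 25) = sqrt(601) = 24.52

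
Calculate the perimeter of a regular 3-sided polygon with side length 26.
Perimeter = number of sides * side length
Perimeter = 3 * 26
Perimeter = 78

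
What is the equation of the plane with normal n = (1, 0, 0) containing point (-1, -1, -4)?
d = n·P = (1)(-1) + (0)(-1) + (0)(-4) = -1
Plane: x = -1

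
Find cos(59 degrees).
cos(59 degrees) = 0.515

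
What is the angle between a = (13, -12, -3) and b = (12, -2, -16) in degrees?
a·b = 228, |a|² = 322, |b|² = 404
cos θ = 228/√130088 ≈ 0.6321
θ ≈ 50.79°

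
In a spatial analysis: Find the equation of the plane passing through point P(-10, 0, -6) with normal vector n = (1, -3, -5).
d = n·P = (1)(-10) + (-3)(0) + (-5)(-6) = 20
Plane: x - 3y - 5z = 20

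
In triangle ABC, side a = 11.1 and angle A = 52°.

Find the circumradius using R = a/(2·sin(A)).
R = a/(2·sin(A)) = 11.1/(2·sin(52°))
R = 11.1/(2·0.788011) = 11.1/1.576022 = 7.043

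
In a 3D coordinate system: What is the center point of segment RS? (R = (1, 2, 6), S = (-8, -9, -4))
Midpoint = ((1-8)/2, (2-9)/2, (6-4)/2) = (-3.5, -3.5, 1)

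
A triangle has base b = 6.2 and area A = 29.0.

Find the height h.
A = ½bh  →  h = 2A/b
h = 2·29.0/6.2 = 9.355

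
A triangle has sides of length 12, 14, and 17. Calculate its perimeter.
Perimeter = sum of all sides
Perimeter = 12 + 14 + 17
Perimeter = 43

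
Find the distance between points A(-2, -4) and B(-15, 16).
Using the distance formula: d = sqrt((x₂-x₁)² + (y₂-y₁)²)
dx = (-15) - (-2) = -13
dy = 16 - (-4) = 20
d = sqrt((-13)² + 20²) = sqrt(169 + 400) = sqrt(569) = 23.85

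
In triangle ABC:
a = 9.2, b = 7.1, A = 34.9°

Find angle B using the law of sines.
sin(B)/b = sin(A)/a
sin(B) = b·sin(A)/a = 7.1·sin(34.9°)/9.2 = 0.441547
B = arcsin(0.441547) = 26.2°  (b ≤ a, so B ≤ A and the acute solution is unique)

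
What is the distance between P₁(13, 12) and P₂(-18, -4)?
Using the distance formula: d = sqrt((x₂-x₁)² + (y₂-y₁)²)
dx = (-18) - 13 = -31
dy = (-4) - 12 = -16
d = sqrt((-31)² + (-16)²) = sqrt(961 + 256) = sqrt(1217) = 34.89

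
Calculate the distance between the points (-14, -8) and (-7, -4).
Using the distance formula: d = sqrt((x₂-x₁)² + (y₂-y₁)²)
dx = (-7) - (-14) = 7
dy = (-4) - (-8) = 4
d = sqrt(7² + 4²) = sqrt(49 + 16) = sqrt(65) = 8.06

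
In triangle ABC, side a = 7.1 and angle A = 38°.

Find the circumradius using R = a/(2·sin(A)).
R = a/(2·sin(A)) = 7.1/(2·sin(38°))
R = 7.1/(2·0.615661) = 7.1/1.231323 = 5.766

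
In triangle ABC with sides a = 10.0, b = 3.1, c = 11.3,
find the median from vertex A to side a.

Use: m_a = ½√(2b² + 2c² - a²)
m_a = ½√(2·3.1² + 2·11.3² - 10.0²)
m_a = ½√(19.22 + 255.38 - 100) = ½√174.6 = 6.607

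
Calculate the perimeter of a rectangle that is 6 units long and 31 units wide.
Perimeter = 2 * (length + width)
Perimeter = 2 * (6 + 31)
Perimeter = 2 * 37
Perimeter = 74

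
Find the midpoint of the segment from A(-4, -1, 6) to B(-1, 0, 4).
Midpoint = ((-4-1)/2, (-1+0)/2, (6+4)/2) = (-2.5, -0.5, 5)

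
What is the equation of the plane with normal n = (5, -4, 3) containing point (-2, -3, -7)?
d = n·P = (5)(-2) + (-4)(-3) + (3)(-7) = -19
Plane: 5x - 4y + 3z = -19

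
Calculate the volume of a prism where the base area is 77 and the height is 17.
Volume = base area * height
Volume = 77 * 17
Volume = 1309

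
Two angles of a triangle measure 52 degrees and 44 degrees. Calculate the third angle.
Sum of angles in a triangle = 180 degrees
Third angle = 180 - 52 - 44
Third angle = 84 degrees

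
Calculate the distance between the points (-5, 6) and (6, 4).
Using the distance formula: d = sqrt((x₂-x₁)² + (y₂-y₁)²)
dx = 6 - (-5) = 11
dy = 4 - 6 = -2
d = sqrt(11² + (-2)²) = sqrt(121 + 4) = sqrt(125) = 11.18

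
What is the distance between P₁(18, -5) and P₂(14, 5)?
Using the distance formula: d = sqrt((x₂-x₁)² + (y₂-y₁)²)
dx = 14 - 18 = -4
dy = 5 - (-5) = 10
d = sqrt((-4)² + 10²) = sqrt(16 + 100) = sqrt(116) = 10.77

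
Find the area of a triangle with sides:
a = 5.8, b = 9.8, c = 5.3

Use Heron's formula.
s = (a+b+c)/2 = (5.8+9.8+5.3)/2 = 10.45
A = √(s(s-a)(s-b)(s-c)) = √(10.45·4.65·0.65·5.15)
A = √162.663 = 12.75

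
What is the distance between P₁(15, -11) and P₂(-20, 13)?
Using the distance formula: d = sqrt((x₂-x₁)² + (y₂-y₁)²)
dx = (-20) - 15 = -35
dy = 13 - (-11) = 24
d = sqrt((-35)² + 24²) = sqrt(1225 + 576) = sqrt(1801) = 42.44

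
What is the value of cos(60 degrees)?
cos(60 degrees) = 1/2
Decimal approximation: 0.5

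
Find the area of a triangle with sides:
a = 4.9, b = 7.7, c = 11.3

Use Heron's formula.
s = (a+b+c)/2 = (4.9+7.7+11.3)/2 = 11.95
A = √(s(s-a)(s-b)(s-c)) = √(11.95·7.05·4.25·0.65)
A = √232.734 = 15.26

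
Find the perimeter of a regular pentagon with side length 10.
Perimeter = number of sides * side length
Perimeter = 5 * 10
Perimeter = 50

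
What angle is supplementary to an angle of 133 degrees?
Supplementary angles sum to 180 degrees.
Other angle = 180 - 133
Other angle = 47 degrees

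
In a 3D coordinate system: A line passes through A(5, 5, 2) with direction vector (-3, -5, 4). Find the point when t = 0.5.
P(0.5) = (5 + (-3)(0.5), 5 + (-5)(0.5), 2 + 4(0.5)) = (3.5, 2.5, 4)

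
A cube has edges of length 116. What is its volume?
Volume = s³
Volume = 116³
Volume = 1560896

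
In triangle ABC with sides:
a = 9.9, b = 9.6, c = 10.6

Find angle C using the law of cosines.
cos(C) = (a² + b² - c²)/(2ab)
cos(C) = (9.9² + 9.6² - 10.6²)/(2·9.9·9.6) = 77.81/190.08 = 0.409354
C = arccos(0.409354) = 65.84°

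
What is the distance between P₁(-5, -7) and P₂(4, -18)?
Using the distance formula: d = sqrt((x₂-x₁)² + (y₂-y₁)²)
dx = 4 - (-5) = 9
dy = (-18) - (-7) = -11
d = sqrt(9² + (-11)²) = sqrt(81 + 121) = sqrt(202) = 14.21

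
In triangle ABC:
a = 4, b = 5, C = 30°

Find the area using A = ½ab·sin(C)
A = ½·4·5·sin(30°) = ½·20·0.500000 = 5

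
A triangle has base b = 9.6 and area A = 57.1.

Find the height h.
A = ½bh  →  h = 2A/b
h = 2·57.1/9.6 = 11.9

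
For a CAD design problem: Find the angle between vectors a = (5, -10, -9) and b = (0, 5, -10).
a·b = 40, |a|² = 206, |b|² = 125
cos θ = 40/√25750 ≈ 0.2493
θ ≈ 75.57°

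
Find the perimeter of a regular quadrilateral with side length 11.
Perimeter = number of sides * side length
Perimeter = 4 * 11
Perimeter = 44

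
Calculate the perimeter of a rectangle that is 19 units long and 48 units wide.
Perimeter = 2 * (length + width)
Perimeter = 2 * (19 + 48)
Perimeter = 2 * 67
Perimeter = 134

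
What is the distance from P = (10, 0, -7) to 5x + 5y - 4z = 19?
d = |5(10) + 5(0) + (-4)(-7) - (19)| / √(5² + 5² + (-4)²) = 59/√66 = 7.262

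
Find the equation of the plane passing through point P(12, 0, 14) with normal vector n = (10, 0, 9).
d = n·P = (10)(12) + (0)(0) + (9)(14) = 246
Plane: 10x + 9z = 246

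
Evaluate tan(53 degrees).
tan(53 degrees) = 1.327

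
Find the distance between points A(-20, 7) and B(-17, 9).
Using the distance formula: d = sqrt((x₂-x₁)² + (y₂-y₁)²)
dx = (-17) - (-20) = 3
dy = 9 - 7 = 2
d = sqrt(3² + 2²) = sqrt(9 + 4) = sqrt(13) = 3.61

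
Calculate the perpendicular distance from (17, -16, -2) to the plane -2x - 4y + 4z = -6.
d = |(-2)(17) + (-4)(-16) + 4(-2) - (-6)| / √((-2)² + (-4)² + 4²) = 28/√36 = 4.667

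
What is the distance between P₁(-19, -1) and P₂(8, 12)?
Using the distance formula: d = sqrt((x₂-x₁)² + (y₂-y₁)²)
dx = 8 - (-19) = 27
dy = 12 - (-1) = 13
d = sqrt(27² + 13²) = sqrt(729 + 169) = sqrt(898) = 29.97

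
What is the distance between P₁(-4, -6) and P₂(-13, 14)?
Using the distance formula: d = sqrt((x₂-x₁)² + (y₂-y₁)²)
dx = (-13) - (-4) = -9
dy = 14 - (-6) = 20
d = sqrt((-9)² + 20²) = sqrt(81 + 400) = sqrt(481) = 21.93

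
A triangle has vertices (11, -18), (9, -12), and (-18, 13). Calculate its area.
Using the coordinate formula: Area = (1/2)|x₁(y₂-y₃) + x₂(y₃-y₁) + x₃(y₁-y₂)|
Area = (1/2)|11((-12)-13) + 9(13-(-18)) + (-18)((-18)-(-12))|
Area = (1/2)|11*(-25) + 9*31 + (-18)*(-6)|
Area = (1/2)|(-275) + 279 + 108|
Area = (1/2)*112 = 56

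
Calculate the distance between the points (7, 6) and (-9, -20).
Using the distance formula: d = sqrt((x₂-x₁)² + (y₂-y₁)²)
dx = (-9) - 7 = -16
dy = (-20) - 6 = -26
d = sqrt((-16)² + (-26)²) = sqrt(256 + 676) = sqrt(932) = 30.53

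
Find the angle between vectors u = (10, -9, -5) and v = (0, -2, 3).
u·v = 3, |u|² = 206, |v|² = 13
cos θ = 3/√2678 ≈ 0.05797
θ ≈ 86.68°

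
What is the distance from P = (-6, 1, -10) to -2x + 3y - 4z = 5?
d = |(-2)(-6) + 3(1) + (-4)(-10) - (5)| / √((-2)² + 3² + (-4)²) = 50/√29 = 9.285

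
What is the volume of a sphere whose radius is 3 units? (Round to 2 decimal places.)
Volume = (4/3) * pi * r³
Volume = (4/3) * pi * 3³
Volume = (4/3) * pi * 27
Volume = 113.10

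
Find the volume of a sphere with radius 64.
Volume = (4/3) * pi * r³
Volume = (4/3) * pi * 64³
Volume = (4/3) * pi * 262144
Volume = 1098066.22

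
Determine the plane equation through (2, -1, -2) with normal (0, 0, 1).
d = n·P = (0)(2) + (0)(-1) + (1)(-2) = -2
Plane: z = -2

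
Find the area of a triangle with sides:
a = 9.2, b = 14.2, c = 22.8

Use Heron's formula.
s = (a+b+c)/2 = (9.2+14.2+22.8)/2 = 23.1
A = √(s(s-a)(s-b)(s-c)) = √(23.1·13.9·8.9·0.3)
A = √857.31 = 29.28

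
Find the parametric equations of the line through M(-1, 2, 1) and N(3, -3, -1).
Direction vector d = N - M = (4, -5, -2)
x = -1 + 4t, y = 2 - 5t, z = 1 - 2t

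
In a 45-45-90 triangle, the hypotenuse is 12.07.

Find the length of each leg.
In a 45-45-90 triangle, hypotenuse = leg·√2  →  leg = hypotenuse/√2
leg = 12.07/√2 = 8.535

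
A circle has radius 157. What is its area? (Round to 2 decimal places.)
Area = pi * r²
Area = pi * 157²
Area = pi * 24649
Area = 77437.12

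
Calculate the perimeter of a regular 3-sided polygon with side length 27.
Perimeter = number of sides * side length
Perimeter = 3 * 27
Perimeter = 81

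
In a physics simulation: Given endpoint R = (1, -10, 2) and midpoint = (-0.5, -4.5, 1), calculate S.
S = (2×(-0.5) - 1, 2×(-4.5) - (-10), 2×1 - 2) = (-2, 1, 0)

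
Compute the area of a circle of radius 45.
Area = pi * r²
Area = pi * 45²
Area = pi * 2025
Area = 6361.73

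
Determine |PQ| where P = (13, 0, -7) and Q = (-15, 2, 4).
d = √[(-28)² + (2)² + (11)²] = √909 = 30.15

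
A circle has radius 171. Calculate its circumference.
Circumference = 2 * pi * r
Circumference = 2 * pi * 171
Circumference = 1074.42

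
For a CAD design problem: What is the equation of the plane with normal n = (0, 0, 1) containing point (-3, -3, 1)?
d = n·P = (0)(-3) + (0)(-3) + (1)(1) = 1
Plane: z = 1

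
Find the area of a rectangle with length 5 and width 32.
Area = length * width
Area = 5 * 32
Area = 160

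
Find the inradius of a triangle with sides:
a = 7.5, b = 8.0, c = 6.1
s = (a+b+c)/2 = (7.5+8.0+6.1)/2 = 10.8
Area = √(s(s-a)(s-b)(s-c)) = √(10.8·3.3·2.8·4.7) = 21.6569
r = Area/s = 21.6569/10.8 = 2.005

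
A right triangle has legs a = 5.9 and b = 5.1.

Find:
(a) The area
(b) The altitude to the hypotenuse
(a) Area = ½ab = ½·5.9·5.1 = 15.045
(b) Hypotenuse c = √(5.9² + 5.1²) = √60.82 = 7.79872
    Area = ½·c·h_c  →  h_c = 2·Area/c = 2·15.045/7.79872 = 3.858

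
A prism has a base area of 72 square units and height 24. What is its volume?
Volume = base area * height
Volume = 72 * 24
Volume = 1728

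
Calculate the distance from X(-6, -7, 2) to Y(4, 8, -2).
d = √[(10)² + (15)² + (-4)²] = √341 = 18.47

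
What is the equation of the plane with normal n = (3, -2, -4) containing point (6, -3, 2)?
d = n·P = (3)(6) + (-2)(-3) + (-4)(2) = 16
Plane: 3x - 2y - 4z = 16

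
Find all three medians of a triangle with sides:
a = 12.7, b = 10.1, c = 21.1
Using m_x = ½√(2y² + 2z² - x²):
m_a = ½√(2·10.1² + 2·21.1² - 12.7²) = ½√933.15 = 15.27
m_b = ½√(2·12.7² + 2·21.1² - 10.1²) = ½√1110.99 = 16.67
m_c = ½√(2·12.7² + 2·10.1² - 21.1²) = ½√81.39 = 4.511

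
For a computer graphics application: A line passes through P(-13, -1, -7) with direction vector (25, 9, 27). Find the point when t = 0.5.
P(0.5) = (-13 + 25(0.5), -1 + 9(0.5), -7 + 27(0.5)) = (-0.5, 3.5, 6.5)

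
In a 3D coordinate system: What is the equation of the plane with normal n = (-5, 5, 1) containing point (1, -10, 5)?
d = n·P = (-5)(1) + (5)(-10) + (1)(5) = -50
Plane: -5x + 5y + z = -50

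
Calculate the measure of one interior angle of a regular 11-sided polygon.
Interior angle of a regular n-gon = (n-2)*180/n
Interior angle = (11-2)*180/11
Interior angle = 9*180/11
Interior angle = 1620/11
Interior angle = 147.27 degrees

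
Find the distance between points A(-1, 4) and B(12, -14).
Using the distance formula: d = sqrt((x₂-x₁)² + (y₂-y₁)²)
dx = 12 - (-1) = 13
dy = (-14) - 4 = -18
d = sqrt(13² + (-18)²) = sqrt(169 + 324) = sqrt(493) = 22.20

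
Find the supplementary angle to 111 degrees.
Supplementary angles sum to 180 degrees.
Other angle = 180 - 111
Other angle = 69 degrees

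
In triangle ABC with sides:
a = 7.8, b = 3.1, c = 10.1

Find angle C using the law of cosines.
cos(C) = (a² + b² - c²)/(2ab)
cos(C) = (7.8² + 3.1² - 10.1²)/(2·7.8·3.1) = -31.56/48.36 = -0.652605
C = arccos(-0.652605) = 130.7°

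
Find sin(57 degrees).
sin(57 degrees) = 0.8387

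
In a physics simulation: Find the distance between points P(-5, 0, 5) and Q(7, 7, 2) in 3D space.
d = √[(12)² + (7)² + (-3)²] = √202 = 14.21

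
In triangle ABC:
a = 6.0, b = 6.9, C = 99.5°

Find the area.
Using A = ½ab·sin(C):
A = ½·6.0·6.9·sin(99.5°) = ½·41.4·0.986286 = 20.42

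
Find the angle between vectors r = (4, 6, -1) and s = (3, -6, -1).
r·s = -23, |r|² = 53, |s|² = 46
cos θ = -23/√2438 ≈ -0.4658
θ ≈ 117.8°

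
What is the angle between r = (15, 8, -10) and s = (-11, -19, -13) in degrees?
r·s = -187, |r|² = 389, |s|² = 651
cos θ = -187/√253239 ≈ -0.3716
θ ≈ 111.8°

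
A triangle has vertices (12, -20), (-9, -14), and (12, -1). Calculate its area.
Using the coordinate formula: Area = (1/2)|x₁(y₂-y₃) + x₂(y₃-y₁) + x₃(y₁-y₂)|
Area = (1/2)|12((-14)-(-1)) + (-9)((-1)-(-20)) + 12((-20)-(-14))|
Area = (1/2)|12*(-13) + (-9)*19 + 12*(-6)|
Area = (1/2)|(-156) + (-171) + (-72)|
Area = (1/2)*399 = 199.50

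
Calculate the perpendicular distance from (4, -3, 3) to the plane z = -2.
d = |0(4) + 0(-3) + 1(3) - (-2)| / √(0² + 0² + 1²) = 5/√1 = 5.0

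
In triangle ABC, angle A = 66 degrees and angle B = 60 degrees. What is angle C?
Sum of angles in a triangle = 180 degrees
Third angle = 180 - 66 - 60
Third angle = 54 degrees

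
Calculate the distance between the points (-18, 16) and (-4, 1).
Using the distance formula: d = sqrt((x₂-x₁)² + (y₂-y₁)²)
dx = (-4) - (-18) = 14
dy = 1 - 16 = -15
d = sqrt(14² + (-15)²) = sqrt(196 + 225) = sqrt(421) = 20.52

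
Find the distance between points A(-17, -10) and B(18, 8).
Using the distance formula: d = sqrt((x₂-x₁)² + (y₂-y₁)²)
dx = 18 - (-17) = 35
dy = 8 - (-10) = 18
d = sqrt(35² + 18²) = sqrt(1225 + 324) = sqrt(1549) = 39.36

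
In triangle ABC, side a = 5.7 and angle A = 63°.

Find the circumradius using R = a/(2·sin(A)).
R = a/(2·sin(A)) = 5.7/(2·sin(63°))
R = 5.7/(2·0.891007) = 5.7/1.782013 = 3.199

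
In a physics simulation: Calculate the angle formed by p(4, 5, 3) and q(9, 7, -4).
p·q = 59, |p|² = 50, |q|² = 146
cos θ = 59/√7300 ≈ 0.6905
θ ≈ 46.33°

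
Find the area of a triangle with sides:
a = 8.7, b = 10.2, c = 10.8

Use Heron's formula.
s = (a+b+c)/2 = (8.7+10.2+10.8)/2 = 14.85
A = √(s(s-a)(s-b)(s-c)) = √(14.85·6.15·4.65·4.05)
A = √1719.93 = 41.47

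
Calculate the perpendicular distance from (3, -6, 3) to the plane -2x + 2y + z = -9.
d = |(-2)(3) + 2(-6) + 1(3) - (-9)| / √((-2)² + 2² + 1²) = 6/√9 = 2.0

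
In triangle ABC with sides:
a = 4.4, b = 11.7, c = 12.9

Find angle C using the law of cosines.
cos(C) = (a² + b² - c²)/(2ab)
cos(C) = (4.4² + 11.7² - 12.9²)/(2·4.4·11.7) = -10.16/102.96 = -0.098679
C = arccos(-0.098679) = 95.66°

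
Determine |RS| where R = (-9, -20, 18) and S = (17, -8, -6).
d = √[(26)² + (12)² + (-24)²] = √1396 = 37.36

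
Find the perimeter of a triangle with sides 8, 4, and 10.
Perimeter = sum of all sides
Perimeter = 8 + 4 + 10
Perimeter = 22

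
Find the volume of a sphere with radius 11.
Volume = (4/3) * pi * r³
Volume = (4/3) * pi * 11³
Volume = (4/3) * pi * 1331
Volume = 5575.28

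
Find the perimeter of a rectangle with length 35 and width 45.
Perimeter = 2 * (length + width)
Perimeter = 2 * (35 + 45)
Perimeter = 2 * 80
Perimeter = 160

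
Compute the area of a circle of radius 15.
Area = pi * r²
Area = pi * 15²
Area = pi * 225
Area = 706.86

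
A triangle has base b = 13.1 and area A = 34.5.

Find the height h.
A = ½bh  →  h = 2A/b
h = 2·34.5/13.1 = 5.267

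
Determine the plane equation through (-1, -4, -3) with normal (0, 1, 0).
d = n·P = (0)(-1) + (1)(-4) + (0)(-3) = -4
Plane: y = -4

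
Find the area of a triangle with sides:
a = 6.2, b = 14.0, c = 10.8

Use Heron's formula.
s = (a+b+c)/2 = (6.2+14.0+10.8)/2 = 15.5
A = √(s(s-a)(s-b)(s-c)) = √(15.5·9.3·1.5·4.7)
A = √1016.26 = 31.88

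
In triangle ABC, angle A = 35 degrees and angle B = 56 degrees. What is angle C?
Sum of angles in a triangle = 180 degrees
Third angle = 180 - 35 - 56
Third angle = 89 degrees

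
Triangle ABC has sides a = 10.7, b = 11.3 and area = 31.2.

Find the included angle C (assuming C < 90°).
Area = ½ab·sin(C)  →  sin(C) = 2·Area/(ab)
sin(C) = 2·31.2/(10.7·11.3) = 0.516086
C = arcsin(0.516086) = 31.07°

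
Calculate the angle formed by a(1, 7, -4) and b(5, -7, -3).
a·b = -32, |a|² = 66, |b|² = 83
cos θ = -32/√5478 ≈ -0.4324
θ ≈ 115.6°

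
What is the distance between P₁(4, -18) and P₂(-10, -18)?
Using the distance formula: d = sqrt((x₂-x₁)² + (y₂-y₁)²)
dx = (-10) - 4 = -14
dy = (-18) - (-18) = 0
d = sqrt((-14)² + 0²) = sqrt(196 + 0) = sqrt(196) = 14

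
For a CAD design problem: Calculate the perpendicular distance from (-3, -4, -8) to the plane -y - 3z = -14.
d = |0(-3) + (-1)(-4) + (-3)(-8) - (-14)| / √(0² + (-1)² + (-3)²) = 42/√10 = 13.28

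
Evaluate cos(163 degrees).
cos(163 degrees) = -0.9563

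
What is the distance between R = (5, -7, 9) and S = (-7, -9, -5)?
d = √[(-12)² + (-2)² + (-14)²] = √344 = 18.55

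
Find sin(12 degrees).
sin(12 degrees) = 0.2079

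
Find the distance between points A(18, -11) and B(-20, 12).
Using the distance formula: d = sqrt((x₂-x₁)² + (y₂-y₁)²)
dx = (-20) - 18 = -38
dy = 12 - (-11) = 23
d = sqrt((-38)² + 23²) = sqrt(1444 + 529) = sqrt(1973) = 44.42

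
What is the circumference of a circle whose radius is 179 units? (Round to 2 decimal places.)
Circumference = 2 * pi * r
Circumference = 2 * pi * 179
Circumference = 1124.69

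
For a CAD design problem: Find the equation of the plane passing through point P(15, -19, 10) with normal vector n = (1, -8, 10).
d = n·P = (1)(15) + (-8)(-19) + (10)(10) = 267
Plane: x - 8y + 10z = 267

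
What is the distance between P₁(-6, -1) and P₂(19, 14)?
Using the distance formula: d = sqrt((x₂-x₁)² + (y₂-y₁)²)
dx = 19 - (-6) = 25
dy = 14 - (-1) = 15
d = sqrt(25² + 15²) = sqrt(625 + 225) = sqrt(850) = 29.15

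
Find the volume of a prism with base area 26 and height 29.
Volume = base area * height
Volume = 26 * 29
Volume = 754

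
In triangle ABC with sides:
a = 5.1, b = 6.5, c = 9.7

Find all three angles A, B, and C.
By the law of cosines:
cos(A) = (b² + c² - a²)/(2bc) = 0.874941  →  A = 28.96°
cos(B) = (a² + c² - b²)/(2ac) = 0.786841  →  B = 38.11°
cos(C) = (a² + b² - c²)/(2ab) = -0.389593  →  C = 112.9°
Check: A + B + C = 180.0° ✓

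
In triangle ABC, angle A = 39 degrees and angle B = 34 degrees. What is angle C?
Sum of angles in a triangle = 180 degrees
Third angle = 180 - 39 - 34
Third angle = 107 degrees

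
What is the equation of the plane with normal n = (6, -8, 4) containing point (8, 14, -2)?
d = n·P = (6)(8) + (-8)(14) + (4)(-2) = -72
Plane: 6x - 8y + 4z = -72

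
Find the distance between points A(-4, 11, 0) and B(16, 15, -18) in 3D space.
d = √[(20)² + (4)² + (-18)²] = √740 = 27.2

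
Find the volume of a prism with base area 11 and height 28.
Volume = base area * height
Volume = 11 * 28
Volume = 308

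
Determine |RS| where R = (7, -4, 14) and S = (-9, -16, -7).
d = √[(-16)² + (-12)² + (-21)²] = √841 = 29.0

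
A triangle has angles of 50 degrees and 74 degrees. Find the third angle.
Sum of angles in a triangle = 180 degrees
Third angle = 180 - 50 - 74
Third angle = 56 degrees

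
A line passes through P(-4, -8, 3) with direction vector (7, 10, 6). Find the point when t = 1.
P(1) = (-4 + 7(1), -8 + 10(1), 3 + 6(1)) = (3, 2, 9)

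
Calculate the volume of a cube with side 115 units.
Volume = s³
Volume = 115³
Volume = 1520875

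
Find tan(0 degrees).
tan(0 degrees) = 0
Decimal approximation: 0.0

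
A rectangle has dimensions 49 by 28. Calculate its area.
Area = length * width
Area = 49 * 28
Area = 1372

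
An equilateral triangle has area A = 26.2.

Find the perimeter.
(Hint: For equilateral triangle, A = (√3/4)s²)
A = (√3/4)s²  →  s² = 4A/√3 = 4·26.2/√3 = 60.5063
s = 7.77858
Perimeter = 3s = 23.34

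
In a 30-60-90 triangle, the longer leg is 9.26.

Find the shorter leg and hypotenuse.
In a 30-60-90 triangle, sides are in ratio 1 : √3 : 2.
Long leg = short leg·√3  →  short leg = 9.26/√3 = 5.346
Hypotenuse = 2·(short leg) = 2·9.26/√3 = 10.69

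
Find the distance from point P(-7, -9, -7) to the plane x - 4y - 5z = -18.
d = |1(-7) + (-4)(-9) + (-5)(-7) - (-18)| / √(1² + (-4)² + (-5)²) = 82/√42 = 12.65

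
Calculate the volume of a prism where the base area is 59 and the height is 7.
Volume = base area * height
Volume = 59 * 7
Volume = 413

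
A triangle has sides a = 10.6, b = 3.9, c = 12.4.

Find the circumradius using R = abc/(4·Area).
s = (a+b+c)/2 = 13.45
Area = √(s(s-a)(s-b)(s-c)) = √(13.45·2.85·9.55·1.05) = 19.6056
R = abc/(4·Area) = (10.6·3.9·12.4)/(4·19.6056) = 512.616/78.4224 = 6.537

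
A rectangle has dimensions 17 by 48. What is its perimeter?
Perimeter = 2 * (length + width)
Perimeter = 2 * (17 + 48)
Perimeter = 2 * 65
Perimeter = 130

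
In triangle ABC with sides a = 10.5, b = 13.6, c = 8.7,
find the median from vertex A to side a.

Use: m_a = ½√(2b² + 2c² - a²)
m_a = ½√(2·13.6² + 2·8.7² - 10.5²)
m_a = ½√(369.92 + 151.38 - 110.25) = ½√411.05 = 10.14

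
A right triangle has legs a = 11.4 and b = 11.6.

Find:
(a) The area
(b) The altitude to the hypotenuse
(a) Area = ½ab = ½·11.4·11.6 = 66.12
(b) Hypotenuse c = √(11.4² + 11.6²) = √264.52 = 16.2641
    Area = ½·c·h_c  →  h_c = 2·Area/c = 2·66.12/16.2641 = 8.131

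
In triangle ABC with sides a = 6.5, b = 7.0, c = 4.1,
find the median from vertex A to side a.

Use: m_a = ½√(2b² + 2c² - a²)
m_a = ½√(2·7.0² + 2·4.1² - 6.5²)
m_a = ½√(98 + 33.62 - 42.25) = ½√89.37 = 4.727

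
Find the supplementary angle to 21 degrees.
Supplementary angles sum to 180 degrees.
Other angle = 180 - 21
Other angle = 159 degrees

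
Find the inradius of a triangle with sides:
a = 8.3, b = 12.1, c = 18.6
s = (a+b+c)/2 = (8.3+12.1+18.6)/2 = 19.5
Area = √(s(s-a)(s-b)(s-c)) = √(19.5·11.2·7.4·0.9) = 38.1385
r = Area/s = 38.1385/19.5 = 1.956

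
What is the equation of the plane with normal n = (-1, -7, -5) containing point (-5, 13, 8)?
d = n·P = (-1)(-5) + (-7)(13) + (-5)(8) = -126
Plane: -x - 7y - 5z = -126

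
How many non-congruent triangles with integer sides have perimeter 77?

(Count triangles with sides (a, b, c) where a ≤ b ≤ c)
With a ≤ b ≤ c and a + b + c = 77, the triangle inequality a + b > c gives c < 77/2, so c ≤ 38.
Iterate a from 1 to ⌊p/3⌋ = 25; for each a, b ranges from a to ⌊(p−a)/2⌋ with c = p − a − b, keeping only c ≥ b.
Triples: (1, 38, 38), (2, 37, 38), (3, 36, 38), …
Count = 133 triangles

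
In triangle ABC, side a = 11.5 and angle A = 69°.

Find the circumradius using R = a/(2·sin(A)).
R = a/(2·sin(A)) = 11.5/(2·sin(69°))
R = 11.5/(2·0.933580) = 11.5/1.867161 = 6.159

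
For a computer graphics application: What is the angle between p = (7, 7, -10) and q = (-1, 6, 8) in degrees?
p·q = -45, |p|² = 198, |q|² = 101
cos θ = -45/√19998 ≈ -0.3182
θ ≈ 108.6°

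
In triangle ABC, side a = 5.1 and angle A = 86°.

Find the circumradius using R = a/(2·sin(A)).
R = a/(2·sin(A)) = 5.1/(2·sin(86°))
R = 5.1/(2·0.997564) = 5.1/1.995128 = 2.556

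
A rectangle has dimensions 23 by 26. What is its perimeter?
Perimeter = 2 * (length + width)
Perimeter = 2 * (23 + 26)
Perimeter = 2 * 49
Perimeter = 98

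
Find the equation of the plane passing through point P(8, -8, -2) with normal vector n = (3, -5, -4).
d = n·P = (3)(8) + (-5)(-8) + (-4)(-2) = 72
Plane: 3x - 5y - 4z = 72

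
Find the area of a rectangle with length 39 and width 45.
Area = length * width
Area = 39 * 45
Area = 1755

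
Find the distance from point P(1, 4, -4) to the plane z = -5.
d = |0(1) + 0(4) + 1(-4) - (-5)| / √(0² + 0² + 1²) = 1/√1 = 1.0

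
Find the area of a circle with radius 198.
Area = pi * r²
Area = pi * 198²
Area = pi * 39204
Area = 123163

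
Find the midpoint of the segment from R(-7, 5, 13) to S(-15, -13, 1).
Midpoint = ((-7-15)/2, (5-13)/2, (13+1)/2) = (-11, -4, 7)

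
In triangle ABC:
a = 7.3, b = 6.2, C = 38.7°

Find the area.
Using A = ½ab·sin(C):
A = ½·7.3·6.2·sin(38.7°) = ½·45.26·0.625243 = 14.15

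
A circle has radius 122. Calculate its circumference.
Circumference = 2 * pi * r
Circumference = 2 * pi * 122
Circumference = 766.55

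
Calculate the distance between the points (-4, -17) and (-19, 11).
Using the distance formula: d = sqrt((x₂-x₁)² + (y₂-y₁)²)
dx = (-19) - (-4) = -15
dy = 11 - (-17) = 28
d = sqrt((-15)² + 28²) = sqrt(225 + 784) = sqrt(1009) = 31.76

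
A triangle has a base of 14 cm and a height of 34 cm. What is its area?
Area = (1/2) * base * height
Area = (1/2) * 14 * 34
Area = 238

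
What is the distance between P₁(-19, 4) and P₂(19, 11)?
Using the distance formula: d = sqrt((x₂-x₁)² + (y₂-y₁)²)
dx = 19 - (-19) = 38
dy = 11 - 4 = 7
d = sqrt(38² + 7²) = sqrt(1444 + 49) = sqrt(1493) = 38.64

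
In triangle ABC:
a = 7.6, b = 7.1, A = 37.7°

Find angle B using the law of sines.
sin(B)/b = sin(A)/a
sin(B) = b·sin(A)/a = 7.1·sin(37.7°)/7.6 = 0.571295
B = arcsin(0.571295) = 34.84°  (b ≤ a, so B ≤ A and the acute solution is unique)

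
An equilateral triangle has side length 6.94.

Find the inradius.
For an equilateral triangle, r = s/(2√3) where s is the side.
r = 6.94/(2√3) = 6.94/3.464102 = 2.003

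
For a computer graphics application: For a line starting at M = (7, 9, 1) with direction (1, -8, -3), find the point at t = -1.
P(-1) = (7 + 1(-1), 9 + (-8)(-1), 1 + (-3)(-1)) = (6, 17, 4)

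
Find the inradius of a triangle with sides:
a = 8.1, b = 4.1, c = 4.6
s = (a+b+c)/2 = (8.1+4.1+4.6)/2 = 8.4
Area = √(s(s-a)(s-b)(s-c)) = √(8.4·0.3·4.3·3.8) = 6.41692
r = Area/s = 6.41692/8.4 = 0.7639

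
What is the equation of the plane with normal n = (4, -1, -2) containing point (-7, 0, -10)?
d = n·P = (4)(-7) + (-1)(0) + (-2)(-10) = -8
Plane: 4x - y - 2z = -8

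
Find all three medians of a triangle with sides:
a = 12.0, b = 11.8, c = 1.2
Using m_x = ½√(2y² + 2z² - x²):
m_a = ½√(2·11.8² + 2·1.2² - 12.0²) = ½√137.36 = 5.86
m_b = ½√(2·12.0² + 2·1.2² - 11.8²) = ½√151.64 = 6.157
m_c = ½√(2·12.0² + 2·11.8² - 1.2²) = ½√565.04 = 11.89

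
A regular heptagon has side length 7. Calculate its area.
For a regular 7-gon with side length s = 7:
Apothem a = s / (2*tan(pi/7)) = 7 / (2*tan(pi/7)) ≈ 7.2678
Perimeter P = 7 * 7 = 49
Area = (1/2) * P * a = (1/2) * 49 * 7.2678 = 178.06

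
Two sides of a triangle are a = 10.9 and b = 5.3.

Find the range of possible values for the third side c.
By the triangle inequality: |a - b| < c < a + b
|10.9 - 5.3| < c < 10.9 + 5.3
5.6 < c < 16.2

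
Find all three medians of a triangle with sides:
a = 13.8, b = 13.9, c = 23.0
Using m_x = ½√(2y² + 2z² - x²):
m_a = ½√(2·13.9² + 2·23.0² - 13.8²) = ½√1253.98 = 17.71
m_b = ½√(2·13.8² + 2·23.0² - 13.9²) = ½√1245.67 = 17.65
m_c = ½√(2·13.8² + 2·13.9² - 23.0²) = ½√238.3 = 7.718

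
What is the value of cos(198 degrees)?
cos(198 degrees) = -0.9511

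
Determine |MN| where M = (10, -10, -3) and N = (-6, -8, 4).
d = √[(-16)² + (2)² + (7)²] = √309 = 17.58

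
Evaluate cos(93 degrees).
cos(93 degrees) = -0.0523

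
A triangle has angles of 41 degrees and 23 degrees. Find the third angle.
Sum of angles in a triangle = 180 degrees
Third angle = 180 - 41 - 23
Third angle = 116 degrees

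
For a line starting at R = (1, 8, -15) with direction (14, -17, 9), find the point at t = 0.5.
P(0.5) = (1 + 14(0.5), 8 + (-17)(0.5), -15 + 9(0.5)) = (8, -0.5, -10.5)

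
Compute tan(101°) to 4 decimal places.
tan(101 degrees) = -5.1446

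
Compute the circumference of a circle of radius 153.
Circumference = 2 * pi * r
Circumference = 2 * pi * 153
Circumference = 961.33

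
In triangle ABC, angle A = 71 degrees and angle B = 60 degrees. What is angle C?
Sum of angles in a triangle = 180 degrees
Third angle = 180 - 71 - 60
Third angle = 49 degrees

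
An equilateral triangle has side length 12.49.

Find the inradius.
For an equilateral triangle, r = s/(2√3) where s is the side.
r = 12.49/(2√3) = 12.49/3.464102 = 3.606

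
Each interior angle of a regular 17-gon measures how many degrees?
Interior angle of a regular n-gon = (n-2)*180/n
Interior angle = (17-2)*180/17
Interior angle = 15*180/17
Interior angle = 2700/17
Interior angle = 158.82 degrees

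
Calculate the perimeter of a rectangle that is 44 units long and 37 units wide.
Perimeter = 2 * (length + width)
Perimeter = 2 * (44 + 37)
Perimeter = 2 * 81
Perimeter = 162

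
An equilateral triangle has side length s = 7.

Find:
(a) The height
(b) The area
(a) Height h = s·√3/2 = 7·√3/2 = 6.062
(b) Area = (√3/4)·s² = (√3/4)·7² = (√3/4)·49 = 21.22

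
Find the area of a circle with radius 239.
Area = pi * r²
Area = pi * 239²
Area = pi * 57121
Area = 179450.91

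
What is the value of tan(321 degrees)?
tan(321 degrees) = -0.8098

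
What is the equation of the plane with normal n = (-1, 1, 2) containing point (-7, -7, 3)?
d = n·P = (-1)(-7) + (1)(-7) + (2)(3) = 6
Plane: -x + y + 2z = 6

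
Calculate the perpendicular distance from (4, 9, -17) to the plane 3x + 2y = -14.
d = |3(4) + 2(9) + 0(-17) - (-14)| / √(3² + 2² + 0²) = 44/√13 = 12.2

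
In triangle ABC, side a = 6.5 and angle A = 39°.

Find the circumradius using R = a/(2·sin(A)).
R = a/(2·sin(A)) = 6.5/(2·sin(39°))
R = 6.5/(2·0.629320) = 6.5/1.258641 = 5.164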